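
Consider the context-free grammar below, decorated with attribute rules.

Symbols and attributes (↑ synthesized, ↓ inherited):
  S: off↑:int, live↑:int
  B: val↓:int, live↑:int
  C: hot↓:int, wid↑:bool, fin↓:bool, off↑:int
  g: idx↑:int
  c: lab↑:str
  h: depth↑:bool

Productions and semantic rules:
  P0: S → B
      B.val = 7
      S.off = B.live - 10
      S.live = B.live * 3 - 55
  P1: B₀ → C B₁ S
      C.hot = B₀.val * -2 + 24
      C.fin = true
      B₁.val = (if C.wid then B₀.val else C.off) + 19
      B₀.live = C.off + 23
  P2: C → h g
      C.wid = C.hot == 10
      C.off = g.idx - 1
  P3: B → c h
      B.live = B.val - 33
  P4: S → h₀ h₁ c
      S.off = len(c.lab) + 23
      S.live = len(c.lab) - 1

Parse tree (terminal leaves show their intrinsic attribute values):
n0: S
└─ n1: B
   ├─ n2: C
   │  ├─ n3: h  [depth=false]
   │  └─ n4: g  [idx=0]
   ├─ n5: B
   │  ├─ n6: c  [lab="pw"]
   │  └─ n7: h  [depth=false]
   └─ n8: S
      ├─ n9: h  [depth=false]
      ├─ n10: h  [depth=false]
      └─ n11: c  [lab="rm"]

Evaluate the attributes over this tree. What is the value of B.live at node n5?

-7

1. n1.val = 7  [7]
2. n2.hot = 10  [B₀.val * -2 + 24]
3. n2.fin = true  [true]
4. n3.depth = false  [terminal]
5. n4.idx = 0  [terminal]
6. n2.wid = true  [C.hot == 10]
7. n2.off = -1  [g.idx - 1]
8. n5.val = 26  [(if C.wid then B₀.val else C.off) + 19]
9. n6.lab = "pw"  [terminal]
10. n7.depth = false  [terminal]
11. n5.live = -7  [B.val - 33]
12. n9.depth = false  [terminal]
13. n10.depth = false  [terminal]
14. n11.lab = "rm"  [terminal]
15. n8.off = 25  [len(c.lab) + 23]
16. n8.live = 1  [len(c.lab) - 1]
17. n1.live = 22  [C.off + 23]
18. n0.off = 12  [B.live - 10]
19. n0.live = 11  [B.live * 3 - 55]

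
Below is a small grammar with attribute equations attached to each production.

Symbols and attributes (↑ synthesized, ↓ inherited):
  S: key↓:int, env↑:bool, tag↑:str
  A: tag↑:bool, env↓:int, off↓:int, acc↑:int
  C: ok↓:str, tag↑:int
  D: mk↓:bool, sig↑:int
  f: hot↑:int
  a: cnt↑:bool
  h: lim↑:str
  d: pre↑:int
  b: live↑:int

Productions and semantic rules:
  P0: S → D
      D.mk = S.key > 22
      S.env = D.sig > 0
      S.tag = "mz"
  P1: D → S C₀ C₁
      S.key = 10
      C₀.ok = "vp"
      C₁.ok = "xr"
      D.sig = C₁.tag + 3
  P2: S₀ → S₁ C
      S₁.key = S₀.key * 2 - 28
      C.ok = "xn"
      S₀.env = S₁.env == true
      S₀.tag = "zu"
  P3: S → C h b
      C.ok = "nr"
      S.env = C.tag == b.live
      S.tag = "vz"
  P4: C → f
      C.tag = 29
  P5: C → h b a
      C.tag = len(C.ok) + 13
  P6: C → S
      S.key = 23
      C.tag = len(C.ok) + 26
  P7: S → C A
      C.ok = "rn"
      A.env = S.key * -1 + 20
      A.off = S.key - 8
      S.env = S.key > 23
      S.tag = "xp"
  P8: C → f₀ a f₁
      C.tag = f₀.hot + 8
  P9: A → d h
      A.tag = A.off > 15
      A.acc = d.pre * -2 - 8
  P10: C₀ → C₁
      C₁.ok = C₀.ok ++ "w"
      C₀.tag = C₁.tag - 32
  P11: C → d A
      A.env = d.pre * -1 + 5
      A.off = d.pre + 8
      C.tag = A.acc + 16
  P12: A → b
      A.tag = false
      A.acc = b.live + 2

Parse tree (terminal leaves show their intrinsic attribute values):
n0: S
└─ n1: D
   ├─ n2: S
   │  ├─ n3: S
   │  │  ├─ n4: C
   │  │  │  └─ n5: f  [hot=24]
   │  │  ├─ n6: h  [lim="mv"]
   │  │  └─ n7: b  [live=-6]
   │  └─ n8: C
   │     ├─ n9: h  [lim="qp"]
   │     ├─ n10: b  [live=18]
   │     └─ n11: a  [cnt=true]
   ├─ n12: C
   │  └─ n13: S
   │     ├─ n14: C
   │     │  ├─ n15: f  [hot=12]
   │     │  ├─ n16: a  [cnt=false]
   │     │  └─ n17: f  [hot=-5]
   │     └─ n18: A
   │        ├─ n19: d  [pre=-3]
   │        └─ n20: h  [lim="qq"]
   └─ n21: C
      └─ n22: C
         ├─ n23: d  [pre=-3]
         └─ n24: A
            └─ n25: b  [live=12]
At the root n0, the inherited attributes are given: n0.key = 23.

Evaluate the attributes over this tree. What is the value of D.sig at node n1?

1

1. n0.key = 23  [given at root]
2. n1.mk = true  [S.key > 22]
3. n2.key = 10  [10]
4. n3.key = -8  [S₀.key * 2 - 28]
5. n4.ok = "nr"  ["nr"]
6. n5.hot = 24  [terminal]
7. n4.tag = 29  [29]
8. n6.lim = "mv"  [terminal]
9. n7.live = -6  [terminal]
10. n3.env = false  [C.tag == b.live]
11. n3.tag = "vz"  ["vz"]
12. n8.ok = "xn"  ["xn"]
13. n9.lim = "qp"  [terminal]
14. n10.live = 18  [terminal]
15. n11.cnt = true  [terminal]
16. n8.tag = 15  [len(C.ok) + 13]
17. n2.env = false  [S₁.env == true]
18. n2.tag = "zu"  ["zu"]
19. n12.ok = "vp"  ["vp"]
20. n13.key = 23  [23]
21. n14.ok = "rn"  ["rn"]
22. n15.hot = 12  [terminal]
23. n16.cnt = false  [terminal]
24. n17.hot = -5  [terminal]
25. n14.tag = 20  [f₀.hot + 8]
26. n18.env = -3  [S.key * -1 + 20]
27. n18.off = 15  [S.key - 8]
28. n19.pre = -3  [terminal]
29. n20.lim = "qq"  [terminal]
30. n18.tag = false  [A.off > 15]
31. n18.acc = -2  [d.pre * -2 - 8]
32. n13.env = false  [S.key > 23]
33. n13.tag = "xp"  ["xp"]
34. n12.tag = 28  [len(C.ok) + 26]
35. n21.ok = "xr"  ["xr"]
36. n22.ok = "xrw"  [C₀.ok ++ "w"]
37. n23.pre = -3  [terminal]
38. n24.env = 8  [d.pre * -1 + 5]
39. n24.off = 5  [d.pre + 8]
40. n25.live = 12  [terminal]
41. n24.tag = false  [false]
42. n24.acc = 14  [b.live + 2]
43. n22.tag = 30  [A.acc + 16]
44. n21.tag = -2  [C₁.tag - 32]
45. n1.sig = 1  [C₁.tag + 3]
46. n0.env = true  [D.sig > 0]
47. n0.tag = "mz"  ["mz"]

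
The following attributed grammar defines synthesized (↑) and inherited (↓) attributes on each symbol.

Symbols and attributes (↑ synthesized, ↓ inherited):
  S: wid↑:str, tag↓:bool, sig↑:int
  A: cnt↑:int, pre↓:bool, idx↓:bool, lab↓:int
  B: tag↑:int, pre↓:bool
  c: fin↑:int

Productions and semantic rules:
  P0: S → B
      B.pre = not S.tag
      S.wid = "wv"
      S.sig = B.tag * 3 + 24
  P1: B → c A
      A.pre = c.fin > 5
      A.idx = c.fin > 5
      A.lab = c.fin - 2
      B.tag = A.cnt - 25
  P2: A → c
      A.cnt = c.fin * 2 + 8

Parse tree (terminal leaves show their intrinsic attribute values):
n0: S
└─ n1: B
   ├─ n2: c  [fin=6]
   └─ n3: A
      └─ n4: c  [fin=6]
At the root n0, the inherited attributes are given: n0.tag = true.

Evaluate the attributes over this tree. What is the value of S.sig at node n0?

9

1. n0.tag = true  [given at root]
2. n1.pre = false  [not S.tag]
3. n2.fin = 6  [terminal]
4. n3.pre = true  [c.fin > 5]
5. n3.idx = true  [c.fin > 5]
6. n3.lab = 4  [c.fin - 2]
7. n4.fin = 6  [terminal]
8. n3.cnt = 20  [c.fin * 2 + 8]
9. n1.tag = -5  [A.cnt - 25]
10. n0.wid = "wv"  ["wv"]
11. n0.sig = 9  [B.tag * 3 + 24]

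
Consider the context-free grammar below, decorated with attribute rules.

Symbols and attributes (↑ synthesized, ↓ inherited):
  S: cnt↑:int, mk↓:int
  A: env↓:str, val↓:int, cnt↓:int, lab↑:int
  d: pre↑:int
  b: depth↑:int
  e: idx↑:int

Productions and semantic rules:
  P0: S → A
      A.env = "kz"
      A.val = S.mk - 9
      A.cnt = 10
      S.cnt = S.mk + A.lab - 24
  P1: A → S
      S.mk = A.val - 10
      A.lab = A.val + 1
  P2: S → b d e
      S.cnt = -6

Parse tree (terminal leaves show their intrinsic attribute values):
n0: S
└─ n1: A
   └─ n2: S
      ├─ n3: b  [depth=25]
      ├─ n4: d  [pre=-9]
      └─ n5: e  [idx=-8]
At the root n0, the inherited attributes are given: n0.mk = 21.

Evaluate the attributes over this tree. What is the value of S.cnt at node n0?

1. n0.mk = 21  [given at root]
2. n1.env = "kz"  ["kz"]
3. n1.val = 12  [S.mk - 9]
4. n1.cnt = 10  [10]
5. n2.mk = 2  [A.val - 10]
6. n3.depth = 25  [terminal]
7. n4.pre = -9  [terminal]
8. n5.idx = -8  [terminal]
9. n2.cnt = -6  [-6]
10. n1.lab = 13  [A.val + 1]
11. n0.cnt = 10  [S.mk + A.lab - 24]

10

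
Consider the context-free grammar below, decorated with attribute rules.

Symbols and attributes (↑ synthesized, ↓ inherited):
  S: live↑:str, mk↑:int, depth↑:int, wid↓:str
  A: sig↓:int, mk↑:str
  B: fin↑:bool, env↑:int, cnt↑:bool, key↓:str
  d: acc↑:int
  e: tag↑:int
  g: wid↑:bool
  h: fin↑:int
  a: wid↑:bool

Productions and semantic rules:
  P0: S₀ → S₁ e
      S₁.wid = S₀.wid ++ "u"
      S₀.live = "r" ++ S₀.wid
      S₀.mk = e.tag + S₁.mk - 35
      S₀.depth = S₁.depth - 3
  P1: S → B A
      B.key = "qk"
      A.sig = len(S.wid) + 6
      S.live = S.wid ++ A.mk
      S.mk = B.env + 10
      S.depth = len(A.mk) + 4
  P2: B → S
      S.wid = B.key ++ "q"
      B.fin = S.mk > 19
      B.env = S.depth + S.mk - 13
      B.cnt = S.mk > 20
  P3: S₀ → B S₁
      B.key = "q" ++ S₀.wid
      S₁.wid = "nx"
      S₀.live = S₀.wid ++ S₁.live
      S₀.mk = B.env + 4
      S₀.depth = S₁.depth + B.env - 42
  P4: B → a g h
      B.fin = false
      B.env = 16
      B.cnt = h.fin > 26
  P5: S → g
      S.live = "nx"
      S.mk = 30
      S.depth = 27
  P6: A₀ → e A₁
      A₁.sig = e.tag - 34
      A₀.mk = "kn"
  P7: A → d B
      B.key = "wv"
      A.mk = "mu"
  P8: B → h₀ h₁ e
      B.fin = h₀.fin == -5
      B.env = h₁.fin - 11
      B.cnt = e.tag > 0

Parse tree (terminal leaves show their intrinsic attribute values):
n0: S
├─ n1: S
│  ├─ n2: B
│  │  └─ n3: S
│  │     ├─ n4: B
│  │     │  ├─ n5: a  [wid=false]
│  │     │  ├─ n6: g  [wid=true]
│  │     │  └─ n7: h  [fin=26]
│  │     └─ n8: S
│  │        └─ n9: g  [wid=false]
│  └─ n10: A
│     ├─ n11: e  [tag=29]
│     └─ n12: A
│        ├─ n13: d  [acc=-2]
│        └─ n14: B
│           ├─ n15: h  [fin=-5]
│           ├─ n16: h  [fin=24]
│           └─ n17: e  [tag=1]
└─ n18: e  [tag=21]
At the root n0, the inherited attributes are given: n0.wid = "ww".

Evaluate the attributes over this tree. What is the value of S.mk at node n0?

4

1. n0.wid = "ww"  [given at root]
2. n1.wid = "wwu"  [S₀.wid ++ "u"]
3. n2.key = "qk"  ["qk"]
4. n3.wid = "qkq"  [B.key ++ "q"]
5. n4.key = "qqkq"  ["q" ++ S₀.wid]
6. n5.wid = false  [terminal]
7. n6.wid = true  [terminal]
8. n7.fin = 26  [terminal]
9. n4.fin = false  [false]
10. n4.env = 16  [16]
11. n4.cnt = false  [h.fin > 26]
12. n8.wid = "nx"  ["nx"]
13. n9.wid = false  [terminal]
14. n8.live = "nx"  ["nx"]
15. n8.mk = 30  [30]
16. n8.depth = 27  [27]
17. n3.live = "qkqnx"  [S₀.wid ++ S₁.live]
18. n3.mk = 20  [B.env + 4]
19. n3.depth = 1  [S₁.depth + B.env - 42]
20. n2.fin = true  [S.mk > 19]
21. n2.env = 8  [S.depth + S.mk - 13]
22. n2.cnt = false  [S.mk > 20]
23. n10.sig = 9  [len(S.wid) + 6]
24. n11.tag = 29  [terminal]
25. n12.sig = -5  [e.tag - 34]
26. n13.acc = -2  [terminal]
27. n14.key = "wv"  ["wv"]
28. n15.fin = -5  [terminal]
29. n16.fin = 24  [terminal]
30. n17.tag = 1  [terminal]
31. n14.fin = true  [h₀.fin == -5]
32. n14.env = 13  [h₁.fin - 11]
33. n14.cnt = true  [e.tag > 0]
34. n12.mk = "mu"  ["mu"]
35. n10.mk = "kn"  ["kn"]
36. n1.live = "wwukn"  [S.wid ++ A.mk]
37. n1.mk = 18  [B.env + 10]
38. n1.depth = 6  [len(A.mk) + 4]
39. n18.tag = 21  [terminal]
40. n0.live = "rww"  ["r" ++ S₀.wid]
41. n0.mk = 4  [e.tag + S₁.mk - 35]
42. n0.depth = 3  [S₁.depth - 3]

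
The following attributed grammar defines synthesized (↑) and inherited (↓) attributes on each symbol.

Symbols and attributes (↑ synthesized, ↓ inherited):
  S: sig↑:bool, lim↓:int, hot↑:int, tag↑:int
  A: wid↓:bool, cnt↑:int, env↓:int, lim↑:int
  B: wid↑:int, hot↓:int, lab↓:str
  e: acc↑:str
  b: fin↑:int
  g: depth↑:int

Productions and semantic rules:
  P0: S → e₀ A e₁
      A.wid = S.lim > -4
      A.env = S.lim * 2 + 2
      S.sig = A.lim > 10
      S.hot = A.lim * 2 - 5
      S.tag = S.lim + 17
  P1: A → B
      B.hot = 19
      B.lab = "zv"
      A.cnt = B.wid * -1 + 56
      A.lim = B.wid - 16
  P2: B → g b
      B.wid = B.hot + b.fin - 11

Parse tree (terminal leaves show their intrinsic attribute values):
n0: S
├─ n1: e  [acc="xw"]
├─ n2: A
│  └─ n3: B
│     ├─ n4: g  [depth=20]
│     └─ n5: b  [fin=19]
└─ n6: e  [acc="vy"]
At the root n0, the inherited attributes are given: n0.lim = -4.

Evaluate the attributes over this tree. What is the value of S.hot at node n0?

1. n0.lim = -4  [given at root]
2. n1.acc = "xw"  [terminal]
3. n2.wid = false  [S.lim > -4]
4. n2.env = -6  [S.lim * 2 + 2]
5. n3.hot = 19  [19]
6. n3.lab = "zv"  ["zv"]
7. n4.depth = 20  [terminal]
8. n5.fin = 19  [terminal]
9. n3.wid = 27  [B.hot + b.fin - 11]
10. n2.cnt = 29  [B.wid * -1 + 56]
11. n2.lim = 11  [B.wid - 16]
12. n6.acc = "vy"  [terminal]
13. n0.sig = true  [A.lim > 10]
14. n0.hot = 17  [A.lim * 2 - 5]
15. n0.tag = 13  [S.lim + 17]

17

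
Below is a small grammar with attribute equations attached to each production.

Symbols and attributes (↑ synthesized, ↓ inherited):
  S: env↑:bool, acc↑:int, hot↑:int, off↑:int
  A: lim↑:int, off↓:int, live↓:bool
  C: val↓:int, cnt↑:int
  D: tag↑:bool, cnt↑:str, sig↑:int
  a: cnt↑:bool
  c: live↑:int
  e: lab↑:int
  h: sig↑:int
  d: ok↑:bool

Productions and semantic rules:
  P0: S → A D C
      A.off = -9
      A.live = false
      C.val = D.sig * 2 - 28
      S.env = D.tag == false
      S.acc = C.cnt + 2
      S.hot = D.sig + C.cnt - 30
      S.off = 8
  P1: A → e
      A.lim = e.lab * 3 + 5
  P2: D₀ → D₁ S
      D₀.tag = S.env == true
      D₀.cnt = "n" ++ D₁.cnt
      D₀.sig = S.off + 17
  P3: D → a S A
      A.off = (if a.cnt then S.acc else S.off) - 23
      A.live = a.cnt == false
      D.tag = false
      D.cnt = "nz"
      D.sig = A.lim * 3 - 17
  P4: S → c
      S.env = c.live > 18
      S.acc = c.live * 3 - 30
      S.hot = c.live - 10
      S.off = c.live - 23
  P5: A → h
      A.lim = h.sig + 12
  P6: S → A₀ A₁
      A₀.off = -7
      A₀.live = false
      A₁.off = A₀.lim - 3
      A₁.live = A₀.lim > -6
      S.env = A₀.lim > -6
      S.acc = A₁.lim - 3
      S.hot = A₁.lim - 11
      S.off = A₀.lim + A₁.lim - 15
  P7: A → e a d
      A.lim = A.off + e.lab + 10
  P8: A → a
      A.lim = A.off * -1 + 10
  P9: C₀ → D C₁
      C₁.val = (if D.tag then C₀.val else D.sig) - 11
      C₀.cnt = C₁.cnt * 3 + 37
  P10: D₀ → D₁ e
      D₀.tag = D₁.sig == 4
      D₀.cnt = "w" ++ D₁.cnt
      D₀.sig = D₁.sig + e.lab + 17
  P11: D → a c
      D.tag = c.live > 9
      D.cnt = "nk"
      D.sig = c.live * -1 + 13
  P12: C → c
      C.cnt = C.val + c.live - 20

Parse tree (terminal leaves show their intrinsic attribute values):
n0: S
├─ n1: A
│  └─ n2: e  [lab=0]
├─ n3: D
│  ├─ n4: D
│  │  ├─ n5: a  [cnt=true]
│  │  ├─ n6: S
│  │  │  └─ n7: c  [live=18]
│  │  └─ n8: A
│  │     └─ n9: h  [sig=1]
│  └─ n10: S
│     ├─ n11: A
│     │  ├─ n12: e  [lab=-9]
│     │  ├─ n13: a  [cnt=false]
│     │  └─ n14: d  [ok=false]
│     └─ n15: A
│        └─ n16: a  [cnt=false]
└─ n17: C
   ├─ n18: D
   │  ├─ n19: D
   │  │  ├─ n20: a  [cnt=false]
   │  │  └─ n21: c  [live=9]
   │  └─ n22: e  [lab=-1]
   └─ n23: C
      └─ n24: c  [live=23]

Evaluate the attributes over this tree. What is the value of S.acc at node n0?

1. n1.off = -9  [-9]
2. n1.live = false  [false]
3. n2.lab = 0  [terminal]
4. n1.lim = 5  [e.lab * 3 + 5]
5. n5.cnt = true  [terminal]
6. n7.live = 18  [terminal]
7. n6.env = false  [c.live > 18]
8. n6.acc = 24  [c.live * 3 - 30]
9. n6.hot = 8  [c.live - 10]
10. n6.off = -5  [c.live - 23]
11. n8.off = 1  [(if a.cnt then S.acc else S.off) - 23]
12. n8.live = false  [a.cnt == false]
13. n9.sig = 1  [terminal]
14. n8.lim = 13  [h.sig + 12]
15. n4.tag = false  [false]
16. n4.cnt = "nz"  ["nz"]
17. n4.sig = 22  [A.lim * 3 - 17]
18. n11.off = -7  [-7]
19. n11.live = false  [false]
20. n12.lab = -9  [terminal]
21. n13.cnt = false  [terminal]
22. n14.ok = false  [terminal]
23. n11.lim = -6  [A.off + e.lab + 10]
24. n15.off = -9  [A₀.lim - 3]
25. n15.live = false  [A₀.lim > -6]
26. n16.cnt = false  [terminal]
27. n15.lim = 19  [A.off * -1 + 10]
28. n10.env = false  [A₀.lim > -6]
29. n10.acc = 16  [A₁.lim - 3]
30. n10.hot = 8  [A₁.lim - 11]
31. n10.off = -2  [A₀.lim + A₁.lim - 15]
32. n3.tag = false  [S.env == true]
33. n3.cnt = "nnz"  ["n" ++ D₁.cnt]
34. n3.sig = 15  [S.off + 17]
35. n17.val = 2  [D.sig * 2 - 28]
36. n20.cnt = false  [terminal]
37. n21.live = 9  [terminal]
38. n19.tag = false  [c.live > 9]
39. n19.cnt = "nk"  ["nk"]
40. n19.sig = 4  [c.live * -1 + 13]
41. n22.lab = -1  [terminal]
42. n18.tag = true  [D₁.sig == 4]
43. n18.cnt = "wnk"  ["w" ++ D₁.cnt]
44. n18.sig = 20  [D₁.sig + e.lab + 17]
45. n23.val = -9  [(if D.tag then C₀.val else D.sig) - 11]
46. n24.live = 23  [terminal]
47. n23.cnt = -6  [C.val + c.live - 20]
48. n17.cnt = 19  [C₁.cnt * 3 + 37]
49. n0.env = true  [D.tag == false]
50. n0.acc = 21  [C.cnt + 2]
51. n0.hot = 4  [D.sig + C.cnt - 30]
52. n0.off = 8  [8]

21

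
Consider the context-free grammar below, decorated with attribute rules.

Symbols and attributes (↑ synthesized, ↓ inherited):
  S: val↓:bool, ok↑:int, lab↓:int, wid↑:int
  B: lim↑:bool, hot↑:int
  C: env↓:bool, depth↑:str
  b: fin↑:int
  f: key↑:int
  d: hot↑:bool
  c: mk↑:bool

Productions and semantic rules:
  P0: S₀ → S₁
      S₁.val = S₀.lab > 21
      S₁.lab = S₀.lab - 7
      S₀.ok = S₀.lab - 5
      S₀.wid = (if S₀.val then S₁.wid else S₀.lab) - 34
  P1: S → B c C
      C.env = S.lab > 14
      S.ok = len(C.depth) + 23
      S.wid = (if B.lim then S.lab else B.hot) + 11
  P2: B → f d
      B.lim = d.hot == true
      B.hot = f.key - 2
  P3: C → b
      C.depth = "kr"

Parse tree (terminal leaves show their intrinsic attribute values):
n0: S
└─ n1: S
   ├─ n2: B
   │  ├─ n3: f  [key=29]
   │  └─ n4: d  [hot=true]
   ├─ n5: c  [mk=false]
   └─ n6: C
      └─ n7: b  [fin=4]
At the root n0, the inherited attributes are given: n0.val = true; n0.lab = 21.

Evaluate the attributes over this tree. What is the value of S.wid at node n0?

-9

1. n0.val = true  [given at root]
2. n0.lab = 21  [given at root]
3. n1.val = false  [S₀.lab > 21]
4. n1.lab = 14  [S₀.lab - 7]
5. n3.key = 29  [terminal]
6. n4.hot = true  [terminal]
7. n2.lim = true  [d.hot == true]
8. n2.hot = 27  [f.key - 2]
9. n5.mk = false  [terminal]
10. n6.env = false  [S.lab > 14]
11. n7.fin = 4  [terminal]
12. n6.depth = "kr"  ["kr"]
13. n1.ok = 25  [len(C.depth) + 23]
14. n1.wid = 25  [(if B.lim then S.lab else B.hot) + 11]
15. n0.ok = 16  [S₀.lab - 5]
16. n0.wid = -9  [(if S₀.val then S₁.wid else S₀.lab) - 34]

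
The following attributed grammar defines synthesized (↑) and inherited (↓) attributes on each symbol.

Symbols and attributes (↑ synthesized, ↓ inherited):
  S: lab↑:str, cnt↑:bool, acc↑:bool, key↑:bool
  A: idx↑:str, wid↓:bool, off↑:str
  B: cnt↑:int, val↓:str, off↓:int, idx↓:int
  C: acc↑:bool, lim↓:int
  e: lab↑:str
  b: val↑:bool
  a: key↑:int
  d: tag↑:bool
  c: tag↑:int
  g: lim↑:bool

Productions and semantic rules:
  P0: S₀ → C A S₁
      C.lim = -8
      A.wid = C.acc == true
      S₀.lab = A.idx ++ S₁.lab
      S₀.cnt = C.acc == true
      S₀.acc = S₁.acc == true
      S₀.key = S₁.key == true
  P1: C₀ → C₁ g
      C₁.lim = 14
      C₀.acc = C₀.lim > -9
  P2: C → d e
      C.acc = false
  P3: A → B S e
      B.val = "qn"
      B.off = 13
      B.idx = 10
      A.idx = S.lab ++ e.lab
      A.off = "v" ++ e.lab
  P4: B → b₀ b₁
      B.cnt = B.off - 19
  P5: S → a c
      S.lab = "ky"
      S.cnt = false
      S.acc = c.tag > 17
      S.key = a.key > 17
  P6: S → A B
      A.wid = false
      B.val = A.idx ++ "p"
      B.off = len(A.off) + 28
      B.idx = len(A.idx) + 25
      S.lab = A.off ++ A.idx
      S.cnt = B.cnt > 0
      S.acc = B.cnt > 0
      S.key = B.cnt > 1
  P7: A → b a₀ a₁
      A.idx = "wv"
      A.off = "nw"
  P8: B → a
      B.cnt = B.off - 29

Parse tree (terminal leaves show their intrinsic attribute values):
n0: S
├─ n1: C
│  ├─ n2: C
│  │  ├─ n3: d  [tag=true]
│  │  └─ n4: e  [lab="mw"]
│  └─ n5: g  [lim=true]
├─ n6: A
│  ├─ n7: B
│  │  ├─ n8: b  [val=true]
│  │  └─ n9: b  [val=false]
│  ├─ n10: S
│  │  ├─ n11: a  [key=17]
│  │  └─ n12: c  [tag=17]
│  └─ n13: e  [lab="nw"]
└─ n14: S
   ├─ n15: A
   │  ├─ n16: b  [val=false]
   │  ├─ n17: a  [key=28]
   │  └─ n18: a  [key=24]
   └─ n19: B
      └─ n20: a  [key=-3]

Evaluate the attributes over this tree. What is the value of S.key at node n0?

1. n1.lim = -8  [-8]
2. n2.lim = 14  [14]
3. n3.tag = true  [terminal]
4. n4.lab = "mw"  [terminal]
5. n2.acc = false  [false]
6. n5.lim = true  [terminal]
7. n1.acc = true  [C₀.lim > -9]
8. n6.wid = true  [C.acc == true]
9. n7.val = "qn"  ["qn"]
10. n7.off = 13  [13]
11. n7.idx = 10  [10]
12. n8.val = true  [terminal]
13. n9.val = false  [terminal]
14. n7.cnt = -6  [B.off - 19]
15. n11.key = 17  [terminal]
16. n12.tag = 17  [terminal]
17. n10.lab = "ky"  ["ky"]
18. n10.cnt = false  [false]
19. n10.acc = false  [c.tag > 17]
20. n10.key = false  [a.key > 17]
21. n13.lab = "nw"  [terminal]
22. n6.idx = "kynw"  [S.lab ++ e.lab]
23. n6.off = "vnw"  ["v" ++ e.lab]
24. n15.wid = false  [false]
25. n16.val = false  [terminal]
26. n17.key = 28  [terminal]
27. n18.key = 24  [terminal]
28. n15.idx = "wv"  ["wv"]
29. n15.off = "nw"  ["nw"]
30. n19.val = "wvp"  [A.idx ++ "p"]
31. n19.off = 30  [len(A.off) + 28]
32. n19.idx = 27  [len(A.idx) + 25]
33. n20.key = -3  [terminal]
34. n19.cnt = 1  [B.off - 29]
35. n14.lab = "nwwv"  [A.off ++ A.idx]
36. n14.cnt = true  [B.cnt > 0]
37. n14.acc = true  [B.cnt > 0]
38. n14.key = false  [B.cnt > 1]
39. n0.lab = "kynwnwwv"  [A.idx ++ S₁.lab]
40. n0.cnt = true  [C.acc == true]
41. n0.acc = true  [S₁.acc == true]
42. n0.key = false  [S₁.key == true]

false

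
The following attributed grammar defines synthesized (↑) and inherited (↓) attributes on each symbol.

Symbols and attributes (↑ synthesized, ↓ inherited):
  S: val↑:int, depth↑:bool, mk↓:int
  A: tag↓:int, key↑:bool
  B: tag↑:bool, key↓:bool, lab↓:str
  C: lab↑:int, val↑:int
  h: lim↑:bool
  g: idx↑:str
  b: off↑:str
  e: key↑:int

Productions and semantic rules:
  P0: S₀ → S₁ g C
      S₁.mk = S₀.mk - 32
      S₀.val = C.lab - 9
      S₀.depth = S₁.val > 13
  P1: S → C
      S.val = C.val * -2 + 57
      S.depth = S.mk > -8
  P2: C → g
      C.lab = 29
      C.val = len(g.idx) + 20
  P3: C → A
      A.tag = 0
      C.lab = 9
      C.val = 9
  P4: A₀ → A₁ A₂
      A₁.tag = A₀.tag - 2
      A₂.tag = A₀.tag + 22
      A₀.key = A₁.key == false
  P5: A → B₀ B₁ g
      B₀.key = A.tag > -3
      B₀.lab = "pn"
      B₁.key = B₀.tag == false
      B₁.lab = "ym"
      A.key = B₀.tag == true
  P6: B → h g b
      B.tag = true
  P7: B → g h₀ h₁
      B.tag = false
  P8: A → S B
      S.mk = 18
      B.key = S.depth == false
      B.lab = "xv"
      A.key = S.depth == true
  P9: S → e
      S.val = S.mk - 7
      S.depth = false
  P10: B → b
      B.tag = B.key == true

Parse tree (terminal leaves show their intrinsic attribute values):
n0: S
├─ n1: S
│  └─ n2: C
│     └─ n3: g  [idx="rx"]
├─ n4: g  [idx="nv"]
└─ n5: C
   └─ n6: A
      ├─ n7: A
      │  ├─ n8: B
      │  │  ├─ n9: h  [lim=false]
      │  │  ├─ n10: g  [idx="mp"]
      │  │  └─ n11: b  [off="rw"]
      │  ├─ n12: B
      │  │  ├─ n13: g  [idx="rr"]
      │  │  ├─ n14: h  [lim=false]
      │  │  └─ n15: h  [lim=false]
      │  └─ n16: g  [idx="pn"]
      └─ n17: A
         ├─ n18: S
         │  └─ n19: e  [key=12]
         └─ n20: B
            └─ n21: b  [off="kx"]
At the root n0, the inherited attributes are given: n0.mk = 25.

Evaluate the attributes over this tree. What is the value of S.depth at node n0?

1. n0.mk = 25  [given at root]
2. n1.mk = -7  [S₀.mk - 32]
3. n3.idx = "rx"  [terminal]
4. n2.lab = 29  [29]
5. n2.val = 22  [len(g.idx) + 20]
6. n1.val = 13  [C.val * -2 + 57]
7. n1.depth = true  [S.mk > -8]
8. n4.idx = "nv"  [terminal]
9. n6.tag = 0  [0]
10. n7.tag = -2  [A₀.tag - 2]
11. n8.key = true  [A.tag > -3]
12. n8.lab = "pn"  ["pn"]
13. n9.lim = false  [terminal]
14. n10.idx = "mp"  [terminal]
15. n11.off = "rw"  [terminal]
16. n8.tag = true  [true]
17. n12.key = false  [B₀.tag == false]
18. n12.lab = "ym"  ["ym"]
19. n13.idx = "rr"  [terminal]
20. n14.lim = false  [terminal]
21. n15.lim = false  [terminal]
22. n12.tag = false  [false]
23. n16.idx = "pn"  [terminal]
24. n7.key = true  [B₀.tag == true]
25. n17.tag = 22  [A₀.tag + 22]
26. n18.mk = 18  [18]
27. n19.key = 12  [terminal]
28. n18.val = 11  [S.mk - 7]
29. n18.depth = false  [false]
30. n20.key = true  [S.depth == false]
31. n20.lab = "xv"  ["xv"]
32. n21.off = "kx"  [terminal]
33. n20.tag = true  [B.key == true]
34. n17.key = false  [S.depth == true]
35. n6.key = false  [A₁.key == false]
36. n5.lab = 9  [9]
37. n5.val = 9  [9]
38. n0.val = 0  [C.lab - 9]
39. n0.depth = false  [S₁.val > 13]

false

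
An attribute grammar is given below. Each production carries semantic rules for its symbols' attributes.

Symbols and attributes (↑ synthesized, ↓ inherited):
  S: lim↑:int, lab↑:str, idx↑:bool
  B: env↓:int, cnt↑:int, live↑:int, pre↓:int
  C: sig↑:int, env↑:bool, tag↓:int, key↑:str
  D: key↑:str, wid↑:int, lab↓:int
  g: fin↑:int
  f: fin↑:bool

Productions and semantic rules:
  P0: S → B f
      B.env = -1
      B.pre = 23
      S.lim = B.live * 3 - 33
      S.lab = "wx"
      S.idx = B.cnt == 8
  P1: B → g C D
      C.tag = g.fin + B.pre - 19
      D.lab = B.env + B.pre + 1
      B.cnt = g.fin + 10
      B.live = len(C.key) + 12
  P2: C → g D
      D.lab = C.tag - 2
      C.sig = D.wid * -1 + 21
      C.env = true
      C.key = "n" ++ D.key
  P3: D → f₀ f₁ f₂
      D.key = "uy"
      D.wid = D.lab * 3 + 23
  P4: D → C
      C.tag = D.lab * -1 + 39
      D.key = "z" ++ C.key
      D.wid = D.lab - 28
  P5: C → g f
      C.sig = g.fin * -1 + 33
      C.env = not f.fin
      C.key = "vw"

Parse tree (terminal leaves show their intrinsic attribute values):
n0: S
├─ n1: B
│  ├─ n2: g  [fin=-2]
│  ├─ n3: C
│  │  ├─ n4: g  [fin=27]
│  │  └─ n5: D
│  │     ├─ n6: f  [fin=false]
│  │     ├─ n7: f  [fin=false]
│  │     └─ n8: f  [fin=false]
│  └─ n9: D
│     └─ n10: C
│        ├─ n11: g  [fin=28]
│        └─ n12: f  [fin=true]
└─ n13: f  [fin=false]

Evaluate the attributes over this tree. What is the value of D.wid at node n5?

1. n1.env = -1  [-1]
2. n1.pre = 23  [23]
3. n2.fin = -2  [terminal]
4. n3.tag = 2  [g.fin + B.pre - 19]
5. n4.fin = 27  [terminal]
6. n5.lab = 0  [C.tag - 2]
7. n6.fin = false  [terminal]
8. n7.fin = false  [terminal]
9. n8.fin = false  [terminal]
10. n5.key = "uy"  ["uy"]
11. n5.wid = 23  [D.lab * 3 + 23]
12. n3.sig = -2  [D.wid * -1 + 21]
13. n3.env = true  [true]
14. n3.key = "nuy"  ["n" ++ D.key]
15. n9.lab = 23  [B.env + B.pre + 1]
16. n10.tag = 16  [D.lab * -1 + 39]
17. n11.fin = 28  [terminal]
18. n12.fin = true  [terminal]
19. n10.sig = 5  [g.fin * -1 + 33]
20. n10.env = false  [not f.fin]
21. n10.key = "vw"  ["vw"]
22. n9.key = "zvw"  ["z" ++ C.key]
23. n9.wid = -5  [D.lab - 28]
24. n1.cnt = 8  [g.fin + 10]
25. n1.live = 15  [len(C.key) + 12]
26. n13.fin = false  [terminal]
27. n0.lim = 12  [B.live * 3 - 33]
28. n0.lab = "wx"  ["wx"]
29. n0.idx = true  [B.cnt == 8]

23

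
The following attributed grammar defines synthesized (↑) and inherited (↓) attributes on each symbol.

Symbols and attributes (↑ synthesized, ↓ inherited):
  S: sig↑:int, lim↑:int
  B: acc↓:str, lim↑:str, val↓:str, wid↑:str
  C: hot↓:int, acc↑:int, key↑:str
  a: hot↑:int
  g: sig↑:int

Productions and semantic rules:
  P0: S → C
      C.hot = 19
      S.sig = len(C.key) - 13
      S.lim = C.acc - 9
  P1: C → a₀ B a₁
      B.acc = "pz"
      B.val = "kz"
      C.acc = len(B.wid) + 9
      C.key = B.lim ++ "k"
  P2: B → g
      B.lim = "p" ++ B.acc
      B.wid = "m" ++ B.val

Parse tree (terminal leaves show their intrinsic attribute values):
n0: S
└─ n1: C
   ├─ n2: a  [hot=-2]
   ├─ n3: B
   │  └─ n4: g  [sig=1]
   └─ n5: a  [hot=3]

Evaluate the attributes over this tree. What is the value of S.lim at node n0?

1. n1.hot = 19  [19]
2. n2.hot = -2  [terminal]
3. n3.acc = "pz"  ["pz"]
4. n3.val = "kz"  ["kz"]
5. n4.sig = 1  [terminal]
6. n3.lim = "ppz"  ["p" ++ B.acc]
7. n3.wid = "mkz"  ["m" ++ B.val]
8. n5.hot = 3  [terminal]
9. n1.acc = 12  [len(B.wid) + 9]
10. n1.key = "ppzk"  [B.lim ++ "k"]
11. n0.sig = -9  [len(C.key) - 13]
12. n0.lim = 3  [C.acc - 9]

3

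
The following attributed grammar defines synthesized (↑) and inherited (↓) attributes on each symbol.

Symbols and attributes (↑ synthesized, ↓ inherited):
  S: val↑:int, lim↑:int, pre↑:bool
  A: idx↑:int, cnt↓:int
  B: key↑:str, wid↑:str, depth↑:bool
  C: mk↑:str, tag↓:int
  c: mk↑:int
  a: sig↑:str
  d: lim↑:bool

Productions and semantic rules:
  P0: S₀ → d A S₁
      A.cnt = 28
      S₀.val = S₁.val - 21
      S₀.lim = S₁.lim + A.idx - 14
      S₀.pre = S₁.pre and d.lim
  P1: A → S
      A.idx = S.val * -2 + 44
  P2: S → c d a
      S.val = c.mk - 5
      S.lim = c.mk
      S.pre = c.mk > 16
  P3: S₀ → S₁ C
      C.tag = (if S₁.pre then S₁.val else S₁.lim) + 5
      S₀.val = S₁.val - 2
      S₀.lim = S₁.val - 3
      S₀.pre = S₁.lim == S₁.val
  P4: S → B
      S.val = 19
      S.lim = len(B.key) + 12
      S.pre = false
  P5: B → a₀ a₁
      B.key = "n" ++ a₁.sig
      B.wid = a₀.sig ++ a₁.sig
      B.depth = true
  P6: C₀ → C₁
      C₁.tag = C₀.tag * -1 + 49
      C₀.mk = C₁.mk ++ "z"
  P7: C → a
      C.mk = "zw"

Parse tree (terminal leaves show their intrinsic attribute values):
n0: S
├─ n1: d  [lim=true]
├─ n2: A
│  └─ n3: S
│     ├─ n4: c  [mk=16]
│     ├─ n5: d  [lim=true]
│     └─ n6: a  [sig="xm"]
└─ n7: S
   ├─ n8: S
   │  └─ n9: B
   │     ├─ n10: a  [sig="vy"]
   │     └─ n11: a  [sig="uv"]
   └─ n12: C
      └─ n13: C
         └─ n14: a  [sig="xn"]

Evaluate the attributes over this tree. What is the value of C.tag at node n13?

29

1. n1.lim = true  [terminal]
2. n2.cnt = 28  [28]
3. n4.mk = 16  [terminal]
4. n5.lim = true  [terminal]
5. n6.sig = "xm"  [terminal]
6. n3.val = 11  [c.mk - 5]
7. n3.lim = 16  [c.mk]
8. n3.pre = false  [c.mk > 16]
9. n2.idx = 22  [S.val * -2 + 44]
10. n10.sig = "vy"  [terminal]
11. n11.sig = "uv"  [terminal]
12. n9.key = "nuv"  ["n" ++ a₁.sig]
13. n9.wid = "vyuv"  [a₀.sig ++ a₁.sig]
14. n9.depth = true  [true]
15. n8.val = 19  [19]
16. n8.lim = 15  [len(B.key) + 12]
17. n8.pre = false  [false]
18. n12.tag = 20  [(if S₁.pre then S₁.val else S₁.lim) + 5]
19. n13.tag = 29  [C₀.tag * -1 + 49]
20. n14.sig = "xn"  [terminal]
21. n13.mk = "zw"  ["zw"]
22. n12.mk = "zwz"  [C₁.mk ++ "z"]
23. n7.val = 17  [S₁.val - 2]
24. n7.lim = 16  [S₁.val - 3]
25. n7.pre = false  [S₁.lim == S₁.val]
26. n0.val = -4  [S₁.val - 21]
27. n0.lim = 24  [S₁.lim + A.idx - 14]
28. n0.pre = false  [S₁.pre and d.lim]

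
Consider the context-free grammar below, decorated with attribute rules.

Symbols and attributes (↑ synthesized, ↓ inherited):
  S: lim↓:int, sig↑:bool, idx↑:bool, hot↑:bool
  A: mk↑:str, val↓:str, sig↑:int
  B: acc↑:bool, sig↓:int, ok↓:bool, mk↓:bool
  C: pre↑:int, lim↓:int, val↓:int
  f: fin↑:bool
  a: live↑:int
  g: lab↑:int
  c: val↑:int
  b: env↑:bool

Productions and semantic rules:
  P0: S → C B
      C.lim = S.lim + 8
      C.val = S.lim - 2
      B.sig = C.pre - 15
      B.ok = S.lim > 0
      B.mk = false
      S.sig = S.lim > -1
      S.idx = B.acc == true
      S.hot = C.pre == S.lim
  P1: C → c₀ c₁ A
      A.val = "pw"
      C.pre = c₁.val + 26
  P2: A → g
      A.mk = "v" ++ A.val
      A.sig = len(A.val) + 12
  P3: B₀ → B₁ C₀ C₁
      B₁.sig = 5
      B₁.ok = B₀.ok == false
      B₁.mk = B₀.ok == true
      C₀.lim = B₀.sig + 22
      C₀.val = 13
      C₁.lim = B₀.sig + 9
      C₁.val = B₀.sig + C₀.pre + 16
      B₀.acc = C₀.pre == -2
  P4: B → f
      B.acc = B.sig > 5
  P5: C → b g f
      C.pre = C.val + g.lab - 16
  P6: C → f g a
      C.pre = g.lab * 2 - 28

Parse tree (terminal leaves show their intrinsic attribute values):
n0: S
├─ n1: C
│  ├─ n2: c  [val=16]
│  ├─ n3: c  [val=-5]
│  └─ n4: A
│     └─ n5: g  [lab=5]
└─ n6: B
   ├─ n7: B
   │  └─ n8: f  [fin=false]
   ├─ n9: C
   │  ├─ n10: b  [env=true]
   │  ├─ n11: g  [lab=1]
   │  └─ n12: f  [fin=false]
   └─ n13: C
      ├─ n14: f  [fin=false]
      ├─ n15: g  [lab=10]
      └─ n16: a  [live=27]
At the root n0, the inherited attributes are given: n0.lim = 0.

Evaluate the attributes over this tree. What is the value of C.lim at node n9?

1. n0.lim = 0  [given at root]
2. n1.lim = 8  [S.lim + 8]
3. n1.val = -2  [S.lim - 2]
4. n2.val = 16  [terminal]
5. n3.val = -5  [terminal]
6. n4.val = "pw"  ["pw"]
7. n5.lab = 5  [terminal]
8. n4.mk = "vpw"  ["v" ++ A.val]
9. n4.sig = 14  [len(A.val) + 12]
10. n1.pre = 21  [c₁.val + 26]
11. n6.sig = 6  [C.pre - 15]
12. n6.ok = false  [S.lim > 0]
13. n6.mk = false  [false]
14. n7.sig = 5  [5]
15. n7.ok = true  [B₀.ok == false]
16. n7.mk = false  [B₀.ok == true]
17. n8.fin = false  [terminal]
18. n7.acc = false  [B.sig > 5]
19. n9.lim = 28  [B₀.sig + 22]
20. n9.val = 13  [13]
21. n10.env = true  [terminal]
22. n11.lab = 1  [terminal]
23. n12.fin = false  [terminal]
24. n9.pre = -2  [C.val + g.lab - 16]
25. n13.lim = 15  [B₀.sig + 9]
26. n13.val = 20  [B₀.sig + C₀.pre + 16]
27. n14.fin = false  [terminal]
28. n15.lab = 10  [terminal]
29. n16.live = 27  [terminal]
30. n13.pre = -8  [g.lab * 2 - 28]
31. n6.acc = true  [C₀.pre == -2]
32. n0.sig = true  [S.lim > -1]
33. n0.idx = true  [B.acc == true]
34. n0.hot = false  [C.pre == S.lim]

28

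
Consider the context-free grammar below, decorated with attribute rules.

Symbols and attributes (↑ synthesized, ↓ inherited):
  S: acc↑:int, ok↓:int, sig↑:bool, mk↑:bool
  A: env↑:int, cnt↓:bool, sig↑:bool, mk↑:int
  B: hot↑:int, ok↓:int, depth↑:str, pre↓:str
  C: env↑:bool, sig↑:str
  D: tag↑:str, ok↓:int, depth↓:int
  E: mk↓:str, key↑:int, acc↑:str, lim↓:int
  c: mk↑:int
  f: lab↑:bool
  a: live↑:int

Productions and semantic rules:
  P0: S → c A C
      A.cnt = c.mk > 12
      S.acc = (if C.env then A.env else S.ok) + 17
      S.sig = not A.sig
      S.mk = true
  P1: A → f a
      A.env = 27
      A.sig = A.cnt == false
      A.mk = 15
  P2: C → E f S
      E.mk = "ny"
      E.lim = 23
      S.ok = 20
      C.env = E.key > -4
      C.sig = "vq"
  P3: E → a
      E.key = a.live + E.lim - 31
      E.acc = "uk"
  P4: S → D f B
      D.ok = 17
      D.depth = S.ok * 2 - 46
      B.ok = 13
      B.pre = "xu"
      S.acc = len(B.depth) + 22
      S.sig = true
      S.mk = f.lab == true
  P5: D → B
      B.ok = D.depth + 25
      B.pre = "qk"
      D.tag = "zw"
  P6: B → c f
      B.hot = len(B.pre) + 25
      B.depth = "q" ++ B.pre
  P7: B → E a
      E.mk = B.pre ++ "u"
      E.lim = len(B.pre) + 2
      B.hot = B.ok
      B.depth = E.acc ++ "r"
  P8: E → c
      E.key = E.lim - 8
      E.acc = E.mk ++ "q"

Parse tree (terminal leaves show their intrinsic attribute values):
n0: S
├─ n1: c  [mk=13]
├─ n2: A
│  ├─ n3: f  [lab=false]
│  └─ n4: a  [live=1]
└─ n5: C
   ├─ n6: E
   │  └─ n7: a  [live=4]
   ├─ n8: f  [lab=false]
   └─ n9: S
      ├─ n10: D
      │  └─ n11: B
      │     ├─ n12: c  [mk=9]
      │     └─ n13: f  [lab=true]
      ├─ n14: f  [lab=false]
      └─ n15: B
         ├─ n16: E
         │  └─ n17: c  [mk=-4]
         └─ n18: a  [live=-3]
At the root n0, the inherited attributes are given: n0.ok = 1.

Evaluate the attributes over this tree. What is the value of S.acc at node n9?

1. n0.ok = 1  [given at root]
2. n1.mk = 13  [terminal]
3. n2.cnt = true  [c.mk > 12]
4. n3.lab = false  [terminal]
5. n4.live = 1  [terminal]
6. n2.env = 27  [27]
7. n2.sig = false  [A.cnt == false]
8. n2.mk = 15  [15]
9. n6.mk = "ny"  ["ny"]
10. n6.lim = 23  [23]
11. n7.live = 4  [terminal]
12. n6.key = -4  [a.live + E.lim - 31]
13. n6.acc = "uk"  ["uk"]
14. n8.lab = false  [terminal]
15. n9.ok = 20  [20]
16. n10.ok = 17  [17]
17. n10.depth = -6  [S.ok * 2 - 46]
18. n11.ok = 19  [D.depth + 25]
19. n11.pre = "qk"  ["qk"]
20. n12.mk = 9  [terminal]
21. n13.lab = true  [terminal]
22. n11.hot = 27  [len(B.pre) + 25]
23. n11.depth = "qqk"  ["q" ++ B.pre]
24. n10.tag = "zw"  ["zw"]
25. n14.lab = false  [terminal]
26. n15.ok = 13  [13]
27. n15.pre = "xu"  ["xu"]
28. n16.mk = "xuu"  [B.pre ++ "u"]
29. n16.lim = 4  [len(B.pre) + 2]
30. n17.mk = -4  [terminal]
31. n16.key = -4  [E.lim - 8]
32. n16.acc = "xuuq"  [E.mk ++ "q"]
33. n18.live = -3  [terminal]
34. n15.hot = 13  [B.ok]
35. n15.depth = "xuuqr"  [E.acc ++ "r"]
36. n9.acc = 27  [len(B.depth) + 22]
37. n9.sig = true  [true]
38. n9.mk = false  [f.lab == true]
39. n5.env = false  [E.key > -4]
40. n5.sig = "vq"  ["vq"]
41. n0.acc = 18  [(if C.env then A.env else S.ok) + 17]
42. n0.sig = true  [not A.sig]
43. n0.mk = true  [true]

27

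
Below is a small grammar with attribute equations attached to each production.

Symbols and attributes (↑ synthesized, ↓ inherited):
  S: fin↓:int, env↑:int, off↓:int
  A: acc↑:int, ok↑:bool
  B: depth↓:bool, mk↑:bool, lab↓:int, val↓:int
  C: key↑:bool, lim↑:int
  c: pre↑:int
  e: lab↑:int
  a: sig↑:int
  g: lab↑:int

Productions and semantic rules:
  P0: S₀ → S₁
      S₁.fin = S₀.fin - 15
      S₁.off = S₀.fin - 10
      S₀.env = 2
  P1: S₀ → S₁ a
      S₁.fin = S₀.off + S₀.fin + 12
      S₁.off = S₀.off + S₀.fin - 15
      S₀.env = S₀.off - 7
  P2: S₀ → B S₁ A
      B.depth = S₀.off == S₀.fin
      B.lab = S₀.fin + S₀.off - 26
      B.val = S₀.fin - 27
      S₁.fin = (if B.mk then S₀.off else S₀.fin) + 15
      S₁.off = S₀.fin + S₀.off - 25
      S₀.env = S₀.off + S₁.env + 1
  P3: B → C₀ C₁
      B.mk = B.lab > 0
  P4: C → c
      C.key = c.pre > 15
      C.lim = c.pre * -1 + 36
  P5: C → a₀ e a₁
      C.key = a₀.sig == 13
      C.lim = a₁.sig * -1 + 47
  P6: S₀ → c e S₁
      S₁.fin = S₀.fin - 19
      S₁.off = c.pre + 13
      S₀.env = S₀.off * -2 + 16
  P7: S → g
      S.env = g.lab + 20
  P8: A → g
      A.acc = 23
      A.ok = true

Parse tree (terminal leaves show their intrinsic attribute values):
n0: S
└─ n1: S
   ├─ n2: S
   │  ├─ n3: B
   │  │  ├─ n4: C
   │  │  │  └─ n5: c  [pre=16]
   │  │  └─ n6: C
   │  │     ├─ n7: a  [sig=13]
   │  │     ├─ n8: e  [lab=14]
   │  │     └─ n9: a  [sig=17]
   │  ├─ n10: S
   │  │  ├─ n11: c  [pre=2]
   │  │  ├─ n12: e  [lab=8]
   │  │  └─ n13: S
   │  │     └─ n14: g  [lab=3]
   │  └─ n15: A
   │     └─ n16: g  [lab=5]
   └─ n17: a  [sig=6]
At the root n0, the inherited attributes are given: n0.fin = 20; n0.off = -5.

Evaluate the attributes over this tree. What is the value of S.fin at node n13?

1. n0.fin = 20  [given at root]
2. n0.off = -5  [given at root]
3. n1.fin = 5  [S₀.fin - 15]
4. n1.off = 10  [S₀.fin - 10]
5. n2.fin = 27  [S₀.off + S₀.fin + 12]
6. n2.off = 0  [S₀.off + S₀.fin - 15]
7. n3.depth = false  [S₀.off == S₀.fin]
8. n3.lab = 1  [S₀.fin + S₀.off - 26]
9. n3.val = 0  [S₀.fin - 27]
10. n5.pre = 16  [terminal]
11. n4.key = true  [c.pre > 15]
12. n4.lim = 20  [c.pre * -1 + 36]
13. n7.sig = 13  [terminal]
14. n8.lab = 14  [terminal]
15. n9.sig = 17  [terminal]
16. n6.key = true  [a₀.sig == 13]
17. n6.lim = 30  [a₁.sig * -1 + 47]
18. n3.mk = true  [B.lab > 0]
19. n10.fin = 15  [(if B.mk then S₀.off else S₀.fin) + 15]
20. n10.off = 2  [S₀.fin + S₀.off - 25]
21. n11.pre = 2  [terminal]
22. n12.lab = 8  [terminal]
23. n13.fin = -4  [S₀.fin - 19]
24. n13.off = 15  [c.pre + 13]
25. n14.lab = 3  [terminal]
26. n13.env = 23  [g.lab + 20]
27. n10.env = 12  [S₀.off * -2 + 16]
28. n16.lab = 5  [terminal]
29. n15.acc = 23  [23]
30. n15.ok = true  [true]
31. n2.env = 13  [S₀.off + S₁.env + 1]
32. n17.sig = 6  [terminal]
33. n1.env = 3  [S₀.off - 7]
34. n0.env = 2  [2]

-4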